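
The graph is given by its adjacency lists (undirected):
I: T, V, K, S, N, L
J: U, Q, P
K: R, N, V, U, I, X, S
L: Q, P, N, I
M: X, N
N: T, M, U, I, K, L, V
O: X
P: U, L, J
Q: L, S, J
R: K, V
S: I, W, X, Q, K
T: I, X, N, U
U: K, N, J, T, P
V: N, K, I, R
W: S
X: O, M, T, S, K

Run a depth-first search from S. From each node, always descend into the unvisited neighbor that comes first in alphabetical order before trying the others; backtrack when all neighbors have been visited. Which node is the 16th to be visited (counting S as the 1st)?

W

Visit S
S → I
I → K
K → N
N → L
L → P
P → J
J → Q
J → U
U → T
T → X
X → M
X → O
N → V
V → R
S → W

Visit order: S, I, K, N, L, P, J, Q, U, T, X, M, O, V, R, W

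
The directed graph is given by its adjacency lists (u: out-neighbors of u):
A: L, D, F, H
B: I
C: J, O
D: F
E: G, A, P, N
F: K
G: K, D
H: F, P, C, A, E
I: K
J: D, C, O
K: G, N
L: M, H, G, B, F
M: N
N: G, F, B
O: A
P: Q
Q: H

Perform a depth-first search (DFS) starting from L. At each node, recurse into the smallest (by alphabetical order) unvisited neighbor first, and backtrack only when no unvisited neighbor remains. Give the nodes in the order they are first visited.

Visit L
L → B
B → I
I → K
K → G
G → D
D → F
K → N
L → H
H → A
H → C
C → J
J → O
H → E
E → P
P → Q
L → M

L, B, I, K, G, D, F, N, H, A, C, J, O, E, P, Q, M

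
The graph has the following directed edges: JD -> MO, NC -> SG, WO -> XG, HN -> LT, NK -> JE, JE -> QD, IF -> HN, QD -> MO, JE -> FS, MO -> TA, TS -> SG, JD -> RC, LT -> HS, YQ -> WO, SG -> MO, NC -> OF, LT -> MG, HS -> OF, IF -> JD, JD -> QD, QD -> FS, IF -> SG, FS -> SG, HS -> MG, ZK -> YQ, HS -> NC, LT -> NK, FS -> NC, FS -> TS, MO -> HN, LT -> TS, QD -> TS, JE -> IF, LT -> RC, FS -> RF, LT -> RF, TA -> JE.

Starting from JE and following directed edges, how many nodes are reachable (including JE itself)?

18

BFS from JE visits: JE, QD, IF, FS, TS, MO, SG, JD, HN, RF, NC, TA, RC, LT, OF, NK, MG, HS
Reachable nodes: 18 of 22 total.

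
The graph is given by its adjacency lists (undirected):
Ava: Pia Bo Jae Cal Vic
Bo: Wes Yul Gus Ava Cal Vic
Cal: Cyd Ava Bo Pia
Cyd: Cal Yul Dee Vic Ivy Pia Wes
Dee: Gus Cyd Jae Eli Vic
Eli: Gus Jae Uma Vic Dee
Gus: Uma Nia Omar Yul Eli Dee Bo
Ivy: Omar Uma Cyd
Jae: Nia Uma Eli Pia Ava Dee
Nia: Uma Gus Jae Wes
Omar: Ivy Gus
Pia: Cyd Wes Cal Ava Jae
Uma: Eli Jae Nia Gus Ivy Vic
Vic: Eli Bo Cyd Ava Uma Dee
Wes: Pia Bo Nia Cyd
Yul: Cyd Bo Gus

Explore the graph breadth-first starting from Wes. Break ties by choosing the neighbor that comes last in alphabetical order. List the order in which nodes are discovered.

Visit Wes; enqueue Pia, Nia, Cyd, Bo → queue [Pia, Nia, Cyd, Bo]
Visit Pia; enqueue Jae, Cal, Ava → queue [Nia, Cyd, Bo, Jae, Cal, Ava]
Visit Nia; enqueue Uma, Gus → queue [Cyd, Bo, Jae, Cal, Ava, Uma, Gus]
Visit Cyd; enqueue Yul, Vic, Ivy, Dee → queue [Bo, Jae, Cal, Ava, Uma, Gus, Yul, Vic, Ivy, Dee]
Visit Bo → queue [Jae, Cal, Ava, Uma, Gus, Yul, Vic, Ivy, Dee]
Visit Jae; enqueue Eli → queue [Cal, Ava, Uma, Gus, Yul, Vic, Ivy, Dee, Eli]
Visit Cal → queue [Ava, Uma, Gus, Yul, Vic, Ivy, Dee, Eli]
Visit Ava → queue [Uma, Gus, Yul, Vic, Ivy, Dee, Eli]
Visit Uma → queue [Gus, Yul, Vic, Ivy, Dee, Eli]
Visit Gus; enqueue Omar → queue [Yul, Vic, Ivy, Dee, Eli, Omar]
Visit Yul → queue [Vic, Ivy, Dee, Eli, Omar]
Visit Vic → queue [Ivy, Dee, Eli, Omar]
Visit Ivy → queue [Dee, Eli, Omar]
Visit Dee → queue [Eli, Omar]
Visit Eli → queue [Omar]
Visit Omar → queue []

Wes → Pia → Nia → Cyd → Bo → Jae → Cal → Ava → Uma → Gus → Yul → Vic → Ivy → Dee → Eli → Omar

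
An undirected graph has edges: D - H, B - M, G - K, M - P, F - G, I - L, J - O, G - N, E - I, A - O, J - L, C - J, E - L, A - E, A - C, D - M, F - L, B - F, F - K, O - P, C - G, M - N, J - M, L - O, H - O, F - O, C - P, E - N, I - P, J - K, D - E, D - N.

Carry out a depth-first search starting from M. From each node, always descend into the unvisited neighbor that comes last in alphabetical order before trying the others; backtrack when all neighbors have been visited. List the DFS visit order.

Visit M
M → P
P → O
O → L
L → J
J → K
K → G
G → N
N → E
E → I
E → D
D → H
E → A
A → C
G → F
F → B

M, P, O, L, J, K, G, N, E, I, D, H, A, C, F, B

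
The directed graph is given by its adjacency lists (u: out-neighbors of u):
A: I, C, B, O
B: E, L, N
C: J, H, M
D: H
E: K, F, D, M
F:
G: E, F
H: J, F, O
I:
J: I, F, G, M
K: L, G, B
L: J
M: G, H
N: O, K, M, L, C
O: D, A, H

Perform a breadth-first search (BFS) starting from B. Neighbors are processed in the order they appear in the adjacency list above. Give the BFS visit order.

Visit B; enqueue E, L, N → queue [E, L, N]
Visit E; enqueue K, F, D, M → queue [L, N, K, F, D, M]
Visit L; enqueue J → queue [N, K, F, D, M, J]
Visit N; enqueue O, C → queue [K, F, D, M, J, O, C]
Visit K; enqueue G → queue [F, D, M, J, O, C, G]
Visit F → queue [D, M, J, O, C, G]
Visit D; enqueue H → queue [M, J, O, C, G, H]
Visit M → queue [J, O, C, G, H]
Visit J; enqueue I → queue [O, C, G, H, I]
Visit O; enqueue A → queue [C, G, H, I, A]
Visit C → queue [G, H, I, A]
Visit G → queue [H, I, A]
Visit H → queue [I, A]
Visit I → queue [A]
Visit A → queue []

B E L N K F D M J O C G H I A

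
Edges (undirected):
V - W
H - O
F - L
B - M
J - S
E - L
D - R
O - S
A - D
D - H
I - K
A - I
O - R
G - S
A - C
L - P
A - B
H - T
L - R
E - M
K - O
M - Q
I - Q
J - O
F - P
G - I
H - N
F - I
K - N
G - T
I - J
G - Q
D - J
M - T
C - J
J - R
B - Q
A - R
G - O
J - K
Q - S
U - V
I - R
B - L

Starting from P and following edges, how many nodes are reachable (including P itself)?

20

BFS from P visits: P, F, L, I, B, E, R, A, G, J, K, Q, M, D, O, C, S, T, N, H
Reachable nodes: 20 of 23 total.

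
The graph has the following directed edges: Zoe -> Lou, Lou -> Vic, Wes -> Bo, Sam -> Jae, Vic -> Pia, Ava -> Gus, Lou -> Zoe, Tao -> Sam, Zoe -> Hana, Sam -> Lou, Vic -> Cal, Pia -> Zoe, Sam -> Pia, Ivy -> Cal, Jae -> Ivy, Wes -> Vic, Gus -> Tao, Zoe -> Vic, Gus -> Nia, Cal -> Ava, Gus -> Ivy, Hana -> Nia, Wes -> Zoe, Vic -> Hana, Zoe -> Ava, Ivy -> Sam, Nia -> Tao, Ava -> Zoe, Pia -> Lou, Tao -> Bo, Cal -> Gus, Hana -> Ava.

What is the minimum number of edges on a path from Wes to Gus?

3

Level 0: Wes
Level 1: Bo, Vic, Zoe
Level 2: Ava, Cal, Hana, Lou, Pia
Level 3: Gus, Nia
Level 4: Ivy, Tao
Level 5: Sam
Level 6: Jae
Gus first appears at level 3.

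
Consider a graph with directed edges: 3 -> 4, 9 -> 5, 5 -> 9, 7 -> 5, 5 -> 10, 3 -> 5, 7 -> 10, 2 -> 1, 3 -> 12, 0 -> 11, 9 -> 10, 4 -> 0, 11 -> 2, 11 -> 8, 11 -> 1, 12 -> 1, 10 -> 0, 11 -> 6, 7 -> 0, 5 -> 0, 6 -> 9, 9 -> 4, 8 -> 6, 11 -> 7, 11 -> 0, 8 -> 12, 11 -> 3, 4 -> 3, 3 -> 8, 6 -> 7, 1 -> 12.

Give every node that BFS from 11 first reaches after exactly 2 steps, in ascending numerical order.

Level 0: 11
Level 1: 0, 1, 2, 3, 6, 7, 8
Level 2: 4, 5, 9, 10, 12

4, 5, 9, 10, 12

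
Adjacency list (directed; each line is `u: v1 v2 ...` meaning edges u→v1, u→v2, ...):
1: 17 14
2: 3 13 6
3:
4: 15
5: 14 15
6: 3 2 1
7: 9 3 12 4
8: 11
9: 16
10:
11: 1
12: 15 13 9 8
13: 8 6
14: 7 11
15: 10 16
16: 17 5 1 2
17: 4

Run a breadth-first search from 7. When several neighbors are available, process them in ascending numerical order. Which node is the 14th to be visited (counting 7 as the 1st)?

17

Visit 7; enqueue 3, 4, 9, 12 → queue [3, 4, 9, 12]
Visit 3 → queue [4, 9, 12]
Visit 4; enqueue 15 → queue [9, 12, 15]
Visit 9; enqueue 16 → queue [12, 15, 16]
Visit 12; enqueue 8, 13 → queue [15, 16, 8, 13]
Visit 15; enqueue 10 → queue [16, 8, 13, 10]
Visit 16; enqueue 1, 2, 5, 17 → queue [8, 13, 10, 1, 2, 5, 17]
Visit 8; enqueue 11 → queue [13, 10, 1, 2, 5, 17, 11]
Visit 13; enqueue 6 → queue [10, 1, 2, 5, 17, 11, 6]
Visit 10 → queue [1, 2, 5, 17, 11, 6]
Visit 1; enqueue 14 → queue [2, 5, 17, 11, 6, 14]
Visit 2 → queue [5, 17, 11, 6, 14]
Visit 5 → queue [17, 11, 6, 14]
Visit 17 → queue [11, 6, 14]
Visit 11 → queue [6, 14]
Visit 6 → queue [14]
Visit 14 → queue []

Visit order: 7, 3, 4, 9, 12, 15, 16, 8, 13, 10, 1, 2, 5, 17, 11, 6, 14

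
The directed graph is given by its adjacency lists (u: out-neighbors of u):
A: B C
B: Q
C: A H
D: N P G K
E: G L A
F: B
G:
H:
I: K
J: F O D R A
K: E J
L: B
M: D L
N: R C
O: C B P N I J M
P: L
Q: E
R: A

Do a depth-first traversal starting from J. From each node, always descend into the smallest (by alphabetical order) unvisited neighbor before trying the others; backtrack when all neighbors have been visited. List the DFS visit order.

Visit J
J → A
A → B
B → Q
Q → E
E → G
E → L
A → C
C → H
J → D
D → K
D → N
N → R
D → P
J → F
J → O
O → I
O → M

J, A, B, Q, E, G, L, C, H, D, K, N, R, P, F, O, I, M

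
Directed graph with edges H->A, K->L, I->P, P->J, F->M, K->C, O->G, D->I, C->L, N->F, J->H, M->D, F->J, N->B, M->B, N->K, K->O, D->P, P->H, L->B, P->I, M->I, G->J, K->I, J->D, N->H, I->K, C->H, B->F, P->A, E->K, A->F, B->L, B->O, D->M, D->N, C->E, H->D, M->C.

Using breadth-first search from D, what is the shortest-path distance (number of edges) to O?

Level 0: D
Level 1: I, M, N, P
Level 2: A, B, C, F, H, J, K
Level 3: E, L, O
Level 4: G
O first appears at level 3.

3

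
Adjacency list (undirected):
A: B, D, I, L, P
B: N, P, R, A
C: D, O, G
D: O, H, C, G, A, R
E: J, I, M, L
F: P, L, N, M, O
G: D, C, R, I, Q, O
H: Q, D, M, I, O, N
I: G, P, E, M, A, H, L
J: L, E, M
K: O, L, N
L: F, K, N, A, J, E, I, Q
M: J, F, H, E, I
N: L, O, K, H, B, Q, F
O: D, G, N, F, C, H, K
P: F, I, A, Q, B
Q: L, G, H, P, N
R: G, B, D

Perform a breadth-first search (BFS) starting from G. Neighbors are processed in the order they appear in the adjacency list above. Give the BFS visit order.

Visit G; enqueue D, C, R, I, Q, O → queue [D, C, R, I, Q, O]
Visit D; enqueue H, A → queue [C, R, I, Q, O, H, A]
Visit C → queue [R, I, Q, O, H, A]
Visit R; enqueue B → queue [I, Q, O, H, A, B]
Visit I; enqueue P, E, M, L → queue [Q, O, H, A, B, P, E, M, L]
Visit Q; enqueue N → queue [O, H, A, B, P, E, M, L, N]
Visit O; enqueue F, K → queue [H, A, B, P, E, M, L, N, F, K]
Visit H → queue [A, B, P, E, M, L, N, F, K]
Visit A → queue [B, P, E, M, L, N, F, K]
Visit B → queue [P, E, M, L, N, F, K]
Visit P → queue [E, M, L, N, F, K]
Visit E; enqueue J → queue [M, L, N, F, K, J]
Visit M → queue [L, N, F, K, J]
Visit L → queue [N, F, K, J]
Visit N → queue [F, K, J]
Visit F → queue [K, J]
Visit K → queue [J]
Visit J → queue []

G, D, C, R, I, Q, O, H, A, B, P, E, M, L, N, F, K, J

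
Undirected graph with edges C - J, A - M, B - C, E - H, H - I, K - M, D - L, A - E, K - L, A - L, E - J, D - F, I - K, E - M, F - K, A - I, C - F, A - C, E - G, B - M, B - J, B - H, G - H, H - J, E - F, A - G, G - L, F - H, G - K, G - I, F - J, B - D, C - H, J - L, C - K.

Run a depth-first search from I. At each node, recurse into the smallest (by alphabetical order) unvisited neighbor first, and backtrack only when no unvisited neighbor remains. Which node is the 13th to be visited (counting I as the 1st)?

M

Visit I
I → A
A → C
C → B
B → D
D → F
F → E
E → G
G → H
H → J
J → L
L → K
K → M

Visit order: I, A, C, B, D, F, E, G, H, J, L, K, M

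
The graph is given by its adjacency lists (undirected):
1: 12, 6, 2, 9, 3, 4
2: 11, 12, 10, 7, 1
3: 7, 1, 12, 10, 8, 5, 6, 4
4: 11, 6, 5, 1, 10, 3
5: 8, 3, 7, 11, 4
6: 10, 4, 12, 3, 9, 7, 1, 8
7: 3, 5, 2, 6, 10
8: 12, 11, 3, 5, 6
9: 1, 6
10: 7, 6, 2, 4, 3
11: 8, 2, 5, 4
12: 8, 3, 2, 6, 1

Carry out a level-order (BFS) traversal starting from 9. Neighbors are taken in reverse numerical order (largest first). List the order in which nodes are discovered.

Visit 9; enqueue 6, 1 → queue [6, 1]
Visit 6; enqueue 12, 10, 8, 7, 4, 3 → queue [1, 12, 10, 8, 7, 4, 3]
Visit 1; enqueue 2 → queue [12, 10, 8, 7, 4, 3, 2]
Visit 12 → queue [10, 8, 7, 4, 3, 2]
Visit 10 → queue [8, 7, 4, 3, 2]
Visit 8; enqueue 11, 5 → queue [7, 4, 3, 2, 11, 5]
Visit 7 → queue [4, 3, 2, 11, 5]
Visit 4 → queue [3, 2, 11, 5]
Visit 3 → queue [2, 11, 5]
Visit 2 → queue [11, 5]
Visit 11 → queue [5]
Visit 5 → queue []

9, 6, 1, 12, 10, 8, 7, 4, 3, 2, 11, 5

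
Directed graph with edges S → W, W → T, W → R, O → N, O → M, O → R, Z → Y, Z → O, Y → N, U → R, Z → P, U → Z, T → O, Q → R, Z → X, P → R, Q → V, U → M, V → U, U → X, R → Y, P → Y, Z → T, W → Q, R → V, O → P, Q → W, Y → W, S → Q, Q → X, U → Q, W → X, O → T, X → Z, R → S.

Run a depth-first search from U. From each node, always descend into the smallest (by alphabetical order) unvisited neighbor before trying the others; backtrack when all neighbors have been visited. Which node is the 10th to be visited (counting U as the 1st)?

P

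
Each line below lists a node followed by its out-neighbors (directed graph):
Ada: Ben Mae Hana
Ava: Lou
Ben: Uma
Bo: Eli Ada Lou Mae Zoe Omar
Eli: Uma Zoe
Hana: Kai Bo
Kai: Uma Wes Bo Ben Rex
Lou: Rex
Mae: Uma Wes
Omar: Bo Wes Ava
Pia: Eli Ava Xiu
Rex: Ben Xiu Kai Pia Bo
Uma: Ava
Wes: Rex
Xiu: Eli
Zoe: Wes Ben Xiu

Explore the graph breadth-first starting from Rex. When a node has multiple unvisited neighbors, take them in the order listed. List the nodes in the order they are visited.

Visit Rex; enqueue Ben, Xiu, Kai, Pia, Bo → queue [Ben, Xiu, Kai, Pia, Bo]
Visit Ben; enqueue Uma → queue [Xiu, Kai, Pia, Bo, Uma]
Visit Xiu; enqueue Eli → queue [Kai, Pia, Bo, Uma, Eli]
Visit Kai; enqueue Wes → queue [Pia, Bo, Uma, Eli, Wes]
Visit Pia; enqueue Ava → queue [Bo, Uma, Eli, Wes, Ava]
Visit Bo; enqueue Ada, Lou, Mae, Zoe, Omar → queue [Uma, Eli, Wes, Ava, Ada, Lou, Mae, Zoe, Omar]
Visit Uma → queue [Eli, Wes, Ava, Ada, Lou, Mae, Zoe, Omar]
Visit Eli → queue [Wes, Ava, Ada, Lou, Mae, Zoe, Omar]
Visit Wes → queue [Ava, Ada, Lou, Mae, Zoe, Omar]
Visit Ava → queue [Ada, Lou, Mae, Zoe, Omar]
Visit Ada; enqueue Hana → queue [Lou, Mae, Zoe, Omar, Hana]
Visit Lou → queue [Mae, Zoe, Omar, Hana]
Visit Mae → queue [Zoe, Omar, Hana]
Visit Zoe → queue [Omar, Hana]
Visit Omar → queue [Hana]
Visit Hana → queue []

Rex → Ben → Xiu → Kai → Pia → Bo → Uma → Eli → Wes → Ava → Ada → Lou → Mae → Zoe → Omar → Hana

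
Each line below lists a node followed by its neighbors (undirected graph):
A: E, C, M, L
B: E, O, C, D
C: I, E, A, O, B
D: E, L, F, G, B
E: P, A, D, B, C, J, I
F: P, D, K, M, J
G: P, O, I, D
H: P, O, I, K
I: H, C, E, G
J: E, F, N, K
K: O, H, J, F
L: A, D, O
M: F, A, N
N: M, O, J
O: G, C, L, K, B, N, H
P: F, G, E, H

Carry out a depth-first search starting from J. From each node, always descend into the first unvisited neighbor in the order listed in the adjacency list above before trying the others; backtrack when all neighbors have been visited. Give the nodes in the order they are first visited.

Visit J
J → E
E → P
P → F
F → D
D → L
L → A
A → C
C → I
I → H
H → O
O → G
O → K
O → B
O → N
N → M

J E P F D L A C I H O G K B N M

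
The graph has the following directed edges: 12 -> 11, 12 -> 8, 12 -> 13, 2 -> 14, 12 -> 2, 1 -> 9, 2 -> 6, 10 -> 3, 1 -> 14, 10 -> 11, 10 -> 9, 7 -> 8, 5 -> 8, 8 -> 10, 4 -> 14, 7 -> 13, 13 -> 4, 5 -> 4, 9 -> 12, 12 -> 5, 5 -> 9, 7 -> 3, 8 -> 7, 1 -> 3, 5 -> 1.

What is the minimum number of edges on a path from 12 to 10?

Level 0: 12
Level 1: 2, 5, 8, 11, 13
Level 2: 1, 4, 6, 7, 9, 10, 14
Level 3: 3
10 first appears at level 2.

2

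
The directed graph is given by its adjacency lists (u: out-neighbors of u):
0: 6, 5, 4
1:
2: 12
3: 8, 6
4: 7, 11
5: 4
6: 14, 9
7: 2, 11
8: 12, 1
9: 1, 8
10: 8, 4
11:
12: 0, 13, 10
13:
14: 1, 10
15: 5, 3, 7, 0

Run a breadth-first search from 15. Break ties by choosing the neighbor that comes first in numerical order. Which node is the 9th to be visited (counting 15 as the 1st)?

2

Visit 15; enqueue 0, 3, 5, 7 → queue [0, 3, 5, 7]
Visit 0; enqueue 4, 6 → queue [3, 5, 7, 4, 6]
Visit 3; enqueue 8 → queue [5, 7, 4, 6, 8]
Visit 5 → queue [7, 4, 6, 8]
Visit 7; enqueue 2, 11 → queue [4, 6, 8, 2, 11]
Visit 4 → queue [6, 8, 2, 11]
Visit 6; enqueue 9, 14 → queue [8, 2, 11, 9, 14]
Visit 8; enqueue 1, 12 → queue [2, 11, 9, 14, 1, 12]
Visit 2 → queue [11, 9, 14, 1, 12]
Visit 11 → queue [9, 14, 1, 12]
Visit 9 → queue [14, 1, 12]
Visit 14; enqueue 10 → queue [1, 12, 10]
Visit 1 → queue [12, 10]
Visit 12; enqueue 13 → queue [10, 13]
Visit 10 → queue [13]
Visit 13 → queue []

Visit order: 15, 0, 3, 5, 7, 4, 6, 8, 2, 11, 9, 14, 1, 12, 10, 13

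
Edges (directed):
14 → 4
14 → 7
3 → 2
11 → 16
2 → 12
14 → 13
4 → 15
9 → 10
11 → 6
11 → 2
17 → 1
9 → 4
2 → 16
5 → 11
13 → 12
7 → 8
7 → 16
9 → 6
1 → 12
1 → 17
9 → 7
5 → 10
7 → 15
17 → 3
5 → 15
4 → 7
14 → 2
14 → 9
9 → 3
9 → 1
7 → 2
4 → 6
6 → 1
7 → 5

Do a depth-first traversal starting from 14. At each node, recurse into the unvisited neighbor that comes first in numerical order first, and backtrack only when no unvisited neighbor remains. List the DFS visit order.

14 -> 2 -> 12 -> 16 -> 4 -> 6 -> 1 -> 17 -> 3 -> 7 -> 5 -> 10 -> 11 -> 15 -> 8 -> 9 -> 13

Visit 14
14 → 2
2 → 12
2 → 16
14 → 4
4 → 6
6 → 1
1 → 17
17 → 3
4 → 7
7 → 5
5 → 10
5 → 11
5 → 15
7 → 8
14 → 9
14 → 13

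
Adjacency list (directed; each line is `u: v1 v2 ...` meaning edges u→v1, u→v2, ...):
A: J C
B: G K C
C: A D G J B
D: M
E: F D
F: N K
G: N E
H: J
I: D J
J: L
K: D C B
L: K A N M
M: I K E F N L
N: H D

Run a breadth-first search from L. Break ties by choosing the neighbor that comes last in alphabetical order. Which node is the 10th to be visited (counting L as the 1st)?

E

Visit L; enqueue N, M, K, A → queue [N, M, K, A]
Visit N; enqueue H, D → queue [M, K, A, H, D]
Visit M; enqueue I, F, E → queue [K, A, H, D, I, F, E]
Visit K; enqueue C, B → queue [A, H, D, I, F, E, C, B]
Visit A; enqueue J → queue [H, D, I, F, E, C, B, J]
Visit H → queue [D, I, F, E, C, B, J]
Visit D → queue [I, F, E, C, B, J]
Visit I → queue [F, E, C, B, J]
Visit F → queue [E, C, B, J]
Visit E → queue [C, B, J]
Visit C; enqueue G → queue [B, J, G]
Visit B → queue [J, G]
Visit J → queue [G]
Visit G → queue []

Visit order: L, N, M, K, A, H, D, I, F, E, C, B, J, G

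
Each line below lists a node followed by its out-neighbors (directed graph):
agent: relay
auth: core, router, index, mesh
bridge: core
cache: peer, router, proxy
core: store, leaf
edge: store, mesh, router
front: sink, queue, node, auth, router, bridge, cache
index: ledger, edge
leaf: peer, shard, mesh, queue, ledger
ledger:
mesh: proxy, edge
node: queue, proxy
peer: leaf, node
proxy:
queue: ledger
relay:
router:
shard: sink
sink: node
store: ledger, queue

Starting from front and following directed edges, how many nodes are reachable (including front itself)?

18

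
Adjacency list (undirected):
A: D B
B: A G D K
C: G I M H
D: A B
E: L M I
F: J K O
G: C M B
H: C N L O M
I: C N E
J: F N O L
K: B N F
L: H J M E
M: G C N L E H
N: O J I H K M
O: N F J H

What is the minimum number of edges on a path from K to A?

2

Level 0: K
Level 1: B, F, N
Level 2: A, D, G, H, I, J, M, O
Level 3: C, E, L
A first appears at level 2.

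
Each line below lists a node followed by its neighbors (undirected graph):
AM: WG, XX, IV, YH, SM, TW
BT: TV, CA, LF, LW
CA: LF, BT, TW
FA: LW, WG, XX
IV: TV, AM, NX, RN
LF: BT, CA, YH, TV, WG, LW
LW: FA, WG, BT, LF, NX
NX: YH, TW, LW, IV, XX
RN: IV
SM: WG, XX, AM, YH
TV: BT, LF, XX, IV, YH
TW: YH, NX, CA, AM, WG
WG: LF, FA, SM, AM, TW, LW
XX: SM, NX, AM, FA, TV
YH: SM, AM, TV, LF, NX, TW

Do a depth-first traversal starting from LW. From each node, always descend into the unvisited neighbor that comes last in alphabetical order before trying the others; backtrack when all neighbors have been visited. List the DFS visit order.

LW, WG, TW, YH, TV, XX, SM, AM, IV, RN, NX, FA, LF, CA, BT

Visit LW
LW → WG
WG → TW
TW → YH
YH → TV
TV → XX
XX → SM
SM → AM
AM → IV
IV → RN
IV → NX
XX → FA
TV → LF
LF → CA
CA → BT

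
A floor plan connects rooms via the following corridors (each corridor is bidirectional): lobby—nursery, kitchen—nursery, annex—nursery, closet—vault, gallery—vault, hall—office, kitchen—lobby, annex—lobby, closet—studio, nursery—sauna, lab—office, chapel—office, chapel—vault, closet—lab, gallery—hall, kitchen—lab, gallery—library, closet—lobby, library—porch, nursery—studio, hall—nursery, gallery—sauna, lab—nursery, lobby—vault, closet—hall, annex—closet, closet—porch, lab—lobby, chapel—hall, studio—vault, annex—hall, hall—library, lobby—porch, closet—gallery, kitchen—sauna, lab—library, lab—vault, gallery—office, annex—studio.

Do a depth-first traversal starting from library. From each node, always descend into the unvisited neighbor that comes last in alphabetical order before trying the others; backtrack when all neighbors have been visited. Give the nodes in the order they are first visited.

library, porch, lobby, vault, studio, nursery, sauna, kitchen, lab, office, hall, gallery, closet, annex, chapel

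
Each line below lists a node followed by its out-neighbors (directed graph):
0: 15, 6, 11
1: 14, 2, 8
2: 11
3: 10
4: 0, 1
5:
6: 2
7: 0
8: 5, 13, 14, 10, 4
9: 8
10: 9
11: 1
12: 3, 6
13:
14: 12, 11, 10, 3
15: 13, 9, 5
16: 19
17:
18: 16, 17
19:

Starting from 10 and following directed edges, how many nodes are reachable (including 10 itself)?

15

BFS from 10 visits: 10, 9, 8, 5, 13, 14, 4, 12, 11, 3, 0, 1, 6, 15, 2
Reachable nodes: 15 of 20 total.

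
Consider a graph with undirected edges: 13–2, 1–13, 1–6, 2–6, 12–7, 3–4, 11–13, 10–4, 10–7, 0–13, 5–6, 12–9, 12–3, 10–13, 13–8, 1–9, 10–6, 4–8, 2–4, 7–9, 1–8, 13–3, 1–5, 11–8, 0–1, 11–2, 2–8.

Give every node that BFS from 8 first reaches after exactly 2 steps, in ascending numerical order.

Level 0: 8
Level 1: 1, 2, 4, 11, 13
Level 2: 0, 3, 5, 6, 9, 10
Level 3: 7, 12

0, 3, 5, 6, 9, 10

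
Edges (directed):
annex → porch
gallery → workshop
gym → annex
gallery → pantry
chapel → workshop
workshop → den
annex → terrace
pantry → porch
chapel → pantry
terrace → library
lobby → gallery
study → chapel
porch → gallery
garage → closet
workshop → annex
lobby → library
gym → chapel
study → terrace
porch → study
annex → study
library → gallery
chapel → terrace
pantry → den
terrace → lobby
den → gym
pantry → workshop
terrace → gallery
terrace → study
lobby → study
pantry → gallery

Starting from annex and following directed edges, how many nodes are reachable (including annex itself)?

12

BFS from annex visits: annex, porch, study, terrace, gallery, chapel, library, lobby, pantry, workshop, den, gym
Reachable nodes: 12 of 14 total.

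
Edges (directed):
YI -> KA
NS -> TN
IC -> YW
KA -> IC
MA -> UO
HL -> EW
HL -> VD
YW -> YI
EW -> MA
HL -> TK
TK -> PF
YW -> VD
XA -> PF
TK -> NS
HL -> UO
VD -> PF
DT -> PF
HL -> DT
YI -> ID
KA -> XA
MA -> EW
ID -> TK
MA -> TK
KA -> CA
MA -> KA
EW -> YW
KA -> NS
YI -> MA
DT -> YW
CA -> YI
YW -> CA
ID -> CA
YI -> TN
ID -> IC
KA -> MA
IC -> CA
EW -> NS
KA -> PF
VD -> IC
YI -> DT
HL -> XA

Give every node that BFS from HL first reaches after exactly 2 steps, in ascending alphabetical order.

IC, MA, NS, PF, YW

Level 0: HL
Level 1: DT, EW, TK, UO, VD, XA
Level 2: IC, MA, NS, PF, YW
Level 3: CA, KA, TN, YI
Level 4: ID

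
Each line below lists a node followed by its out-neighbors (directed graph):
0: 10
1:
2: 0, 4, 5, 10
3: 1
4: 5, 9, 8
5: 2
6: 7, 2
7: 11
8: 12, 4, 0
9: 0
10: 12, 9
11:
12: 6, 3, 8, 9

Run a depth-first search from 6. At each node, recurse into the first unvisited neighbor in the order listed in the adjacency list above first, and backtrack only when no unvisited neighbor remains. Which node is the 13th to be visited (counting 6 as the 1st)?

Visit 6
6 → 7
7 → 11
6 → 2
2 → 0
0 → 10
10 → 12
12 → 3
3 → 1
12 → 8
8 → 4
4 → 5
4 → 9

Visit order: 6, 7, 11, 2, 0, 10, 12, 3, 1, 8, 4, 5, 9

9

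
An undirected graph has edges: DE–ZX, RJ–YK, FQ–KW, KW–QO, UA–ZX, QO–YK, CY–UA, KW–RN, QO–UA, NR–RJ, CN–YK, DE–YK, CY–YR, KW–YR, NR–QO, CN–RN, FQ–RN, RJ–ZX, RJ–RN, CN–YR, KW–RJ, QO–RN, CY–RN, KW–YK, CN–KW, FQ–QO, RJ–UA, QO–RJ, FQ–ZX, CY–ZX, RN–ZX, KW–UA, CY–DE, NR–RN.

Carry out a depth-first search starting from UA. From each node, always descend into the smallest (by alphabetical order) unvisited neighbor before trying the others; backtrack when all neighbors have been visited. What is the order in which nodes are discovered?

UA → CY → DE → YK → CN → KW → FQ → QO → NR → RJ → RN → ZX → YR

Visit UA
UA → CY
CY → DE
DE → YK
YK → CN
CN → KW
KW → FQ
FQ → QO
QO → NR
NR → RJ
RJ → RN
RN → ZX
KW → YR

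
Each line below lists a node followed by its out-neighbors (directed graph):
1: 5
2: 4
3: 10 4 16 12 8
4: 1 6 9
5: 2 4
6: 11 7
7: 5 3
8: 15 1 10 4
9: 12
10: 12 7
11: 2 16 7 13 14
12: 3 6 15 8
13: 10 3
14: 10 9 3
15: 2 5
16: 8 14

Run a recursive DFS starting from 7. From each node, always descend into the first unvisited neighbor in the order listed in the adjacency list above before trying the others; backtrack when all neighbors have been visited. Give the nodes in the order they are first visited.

Visit 7
7 → 5
5 → 2
2 → 4
4 → 1
4 → 6
6 → 11
11 → 16
16 → 8
8 → 15
8 → 10
10 → 12
12 → 3
16 → 14
14 → 9
11 → 13

7 → 5 → 2 → 4 → 1 → 6 → 11 → 16 → 8 → 15 → 10 → 12 → 3 → 14 → 9 → 13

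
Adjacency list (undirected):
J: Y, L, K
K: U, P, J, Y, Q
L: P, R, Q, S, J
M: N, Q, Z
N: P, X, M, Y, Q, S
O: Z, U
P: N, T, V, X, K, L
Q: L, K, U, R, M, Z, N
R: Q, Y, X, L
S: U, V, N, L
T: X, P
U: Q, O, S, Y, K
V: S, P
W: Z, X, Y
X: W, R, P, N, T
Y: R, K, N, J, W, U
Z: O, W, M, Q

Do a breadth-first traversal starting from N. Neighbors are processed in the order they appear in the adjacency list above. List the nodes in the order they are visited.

N, P, X, M, Y, Q, S, T, V, K, L, W, R, Z, J, U, O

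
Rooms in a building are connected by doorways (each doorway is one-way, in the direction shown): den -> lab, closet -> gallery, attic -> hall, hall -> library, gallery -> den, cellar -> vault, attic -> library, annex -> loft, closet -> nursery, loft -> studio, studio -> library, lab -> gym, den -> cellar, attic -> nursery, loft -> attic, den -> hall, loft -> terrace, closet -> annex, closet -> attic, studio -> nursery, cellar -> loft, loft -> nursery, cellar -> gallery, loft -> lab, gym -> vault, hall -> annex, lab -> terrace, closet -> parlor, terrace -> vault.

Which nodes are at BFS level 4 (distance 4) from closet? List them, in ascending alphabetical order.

gym, vault

Level 0: closet
Level 1: annex, attic, gallery, nursery, parlor
Level 2: den, hall, library, loft
Level 3: cellar, lab, studio, terrace
Level 4: gym, vault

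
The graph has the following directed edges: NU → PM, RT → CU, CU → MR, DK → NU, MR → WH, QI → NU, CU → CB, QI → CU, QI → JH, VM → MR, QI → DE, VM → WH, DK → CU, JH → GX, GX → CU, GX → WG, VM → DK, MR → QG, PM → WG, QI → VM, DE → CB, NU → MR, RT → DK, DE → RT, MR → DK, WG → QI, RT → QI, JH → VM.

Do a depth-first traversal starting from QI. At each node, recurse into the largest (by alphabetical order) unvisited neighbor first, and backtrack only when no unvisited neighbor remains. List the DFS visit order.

Visit QI
QI → VM
VM → WH
VM → MR
MR → QG
MR → DK
DK → NU
NU → PM
PM → WG
DK → CU
CU → CB
QI → JH
JH → GX
QI → DE
DE → RT

QI, VM, WH, MR, QG, DK, NU, PM, WG, CU, CB, JH, GX, DE, RT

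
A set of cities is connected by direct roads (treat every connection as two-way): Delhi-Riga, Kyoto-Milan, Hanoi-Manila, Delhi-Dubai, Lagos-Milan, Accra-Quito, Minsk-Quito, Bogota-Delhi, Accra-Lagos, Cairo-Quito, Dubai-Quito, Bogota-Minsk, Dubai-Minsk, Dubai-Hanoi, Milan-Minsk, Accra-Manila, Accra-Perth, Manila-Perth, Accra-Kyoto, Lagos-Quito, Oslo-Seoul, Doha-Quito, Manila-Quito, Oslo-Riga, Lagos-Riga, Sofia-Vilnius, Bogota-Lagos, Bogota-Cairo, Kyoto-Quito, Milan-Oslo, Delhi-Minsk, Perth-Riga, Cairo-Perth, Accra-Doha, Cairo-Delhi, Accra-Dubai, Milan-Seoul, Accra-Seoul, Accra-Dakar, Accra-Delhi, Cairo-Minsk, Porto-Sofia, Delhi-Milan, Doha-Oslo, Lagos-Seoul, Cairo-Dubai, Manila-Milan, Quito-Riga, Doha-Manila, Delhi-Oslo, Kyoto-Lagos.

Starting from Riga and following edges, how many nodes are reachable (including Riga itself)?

18

BFS from Riga visits: Riga, Quito, Perth, Oslo, Lagos, Delhi, Minsk, Manila, Kyoto, Dubai, Doha, Cairo, Accra, Seoul, Milan, Bogota, Hanoi, Dakar
Reachable nodes: 18 of 21 total.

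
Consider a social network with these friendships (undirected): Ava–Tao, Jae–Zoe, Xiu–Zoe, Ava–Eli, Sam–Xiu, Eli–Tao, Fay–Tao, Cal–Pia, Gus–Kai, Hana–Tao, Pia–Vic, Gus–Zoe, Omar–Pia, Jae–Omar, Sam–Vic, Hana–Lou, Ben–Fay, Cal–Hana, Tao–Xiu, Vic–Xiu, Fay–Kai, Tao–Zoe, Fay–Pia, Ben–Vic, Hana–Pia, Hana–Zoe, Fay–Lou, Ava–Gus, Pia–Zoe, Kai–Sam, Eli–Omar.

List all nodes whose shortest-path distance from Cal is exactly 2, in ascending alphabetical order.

Fay, Lou, Omar, Tao, Vic, Zoe

Level 0: Cal
Level 1: Hana, Pia
Level 2: Fay, Lou, Omar, Tao, Vic, Zoe
Level 3: Ava, Ben, Eli, Gus, Jae, Kai, Sam, Xiu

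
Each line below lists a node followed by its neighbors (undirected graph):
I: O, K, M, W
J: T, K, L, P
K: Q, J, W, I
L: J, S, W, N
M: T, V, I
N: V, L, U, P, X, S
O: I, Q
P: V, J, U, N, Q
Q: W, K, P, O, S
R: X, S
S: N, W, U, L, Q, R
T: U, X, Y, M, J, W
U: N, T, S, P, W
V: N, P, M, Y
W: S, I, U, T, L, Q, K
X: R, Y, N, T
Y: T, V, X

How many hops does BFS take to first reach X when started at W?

2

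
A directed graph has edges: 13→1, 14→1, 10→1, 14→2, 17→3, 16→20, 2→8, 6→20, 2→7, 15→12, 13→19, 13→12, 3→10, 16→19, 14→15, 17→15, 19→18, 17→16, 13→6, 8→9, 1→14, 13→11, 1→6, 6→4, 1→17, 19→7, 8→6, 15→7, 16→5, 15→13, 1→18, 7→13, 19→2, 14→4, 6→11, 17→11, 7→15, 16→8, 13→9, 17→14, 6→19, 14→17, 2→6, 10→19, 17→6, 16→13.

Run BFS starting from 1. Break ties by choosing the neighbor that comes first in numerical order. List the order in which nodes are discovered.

1, 6, 14, 17, 18, 4, 11, 19, 20, 2, 15, 3, 16, 7, 8, 12, 13, 10, 5, 9

Visit 1; enqueue 6, 14, 17, 18 → queue [6, 14, 17, 18]
Visit 6; enqueue 4, 11, 19, 20 → queue [14, 17, 18, 4, 11, 19, 20]
Visit 14; enqueue 2, 15 → queue [17, 18, 4, 11, 19, 20, 2, 15]
Visit 17; enqueue 3, 16 → queue [18, 4, 11, 19, 20, 2, 15, 3, 16]
Visit 18 → queue [4, 11, 19, 20, 2, 15, 3, 16]
Visit 4 → queue [11, 19, 20, 2, 15, 3, 16]
Visit 11 → queue [19, 20, 2, 15, 3, 16]
Visit 19; enqueue 7 → queue [20, 2, 15, 3, 16, 7]
Visit 20 → queue [2, 15, 3, 16, 7]
Visit 2; enqueue 8 → queue [15, 3, 16, 7, 8]
Visit 15; enqueue 12, 13 → queue [3, 16, 7, 8, 12, 13]
Visit 3; enqueue 10 → queue [16, 7, 8, 12, 13, 10]
Visit 16; enqueue 5 → queue [7, 8, 12, 13, 10, 5]
Visit 7 → queue [8, 12, 13, 10, 5]
Visit 8; enqueue 9 → queue [12, 13, 10, 5, 9]
Visit 12 → queue [13, 10, 5, 9]
Visit 13 → queue [10, 5, 9]
Visit 10 → queue [5, 9]
Visit 5 → queue [9]
Visit 9 → queue []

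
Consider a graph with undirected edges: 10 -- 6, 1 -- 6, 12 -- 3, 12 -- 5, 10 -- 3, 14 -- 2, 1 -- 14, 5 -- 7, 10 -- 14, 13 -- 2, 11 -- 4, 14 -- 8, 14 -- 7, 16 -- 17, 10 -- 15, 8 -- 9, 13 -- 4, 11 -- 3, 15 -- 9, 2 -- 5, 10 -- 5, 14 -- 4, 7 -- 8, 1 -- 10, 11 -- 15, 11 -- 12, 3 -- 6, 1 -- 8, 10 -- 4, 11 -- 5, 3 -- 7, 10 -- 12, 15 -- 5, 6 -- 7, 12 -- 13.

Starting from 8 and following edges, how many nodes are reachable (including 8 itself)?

15

BFS from 8 visits: 8, 1, 7, 9, 14, 6, 10, 3, 5, 15, 2, 4, 12, 11, 13
Reachable nodes: 15 of 17 total.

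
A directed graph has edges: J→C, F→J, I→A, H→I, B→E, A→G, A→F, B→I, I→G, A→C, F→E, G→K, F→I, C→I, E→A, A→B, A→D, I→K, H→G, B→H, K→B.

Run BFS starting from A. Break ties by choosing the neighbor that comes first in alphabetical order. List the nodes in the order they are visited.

A -> B -> C -> D -> F -> G -> E -> H -> I -> J -> K

Visit A; enqueue B, C, D, F, G → queue [B, C, D, F, G]
Visit B; enqueue E, H, I → queue [C, D, F, G, E, H, I]
Visit C → queue [D, F, G, E, H, I]
Visit D → queue [F, G, E, H, I]
Visit F; enqueue J → queue [G, E, H, I, J]
Visit G; enqueue K → queue [E, H, I, J, K]
Visit E → queue [H, I, J, K]
Visit H → queue [I, J, K]
Visit I → queue [J, K]
Visit J → queue [K]
Visit K → queue []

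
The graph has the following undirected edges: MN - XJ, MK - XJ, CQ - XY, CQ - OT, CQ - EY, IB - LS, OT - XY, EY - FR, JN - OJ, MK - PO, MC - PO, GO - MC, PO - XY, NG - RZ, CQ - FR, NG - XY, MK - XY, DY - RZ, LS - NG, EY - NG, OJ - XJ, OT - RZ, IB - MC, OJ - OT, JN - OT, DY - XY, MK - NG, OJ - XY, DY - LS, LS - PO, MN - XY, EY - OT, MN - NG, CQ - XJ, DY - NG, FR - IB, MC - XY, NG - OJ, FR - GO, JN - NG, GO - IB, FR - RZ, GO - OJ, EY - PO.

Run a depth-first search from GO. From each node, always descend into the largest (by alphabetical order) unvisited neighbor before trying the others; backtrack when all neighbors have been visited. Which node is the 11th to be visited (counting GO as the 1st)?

JN

Visit GO
GO → OJ
OJ → XY
XY → PO
PO → MK
MK → XJ
XJ → MN
MN → NG
NG → RZ
RZ → OT
OT → JN
OT → EY
EY → FR
FR → IB
IB → MC
IB → LS
LS → DY
FR → CQ

Visit order: GO, OJ, XY, PO, MK, XJ, MN, NG, RZ, OT, JN, EY, FR, IB, MC, LS, DY, CQ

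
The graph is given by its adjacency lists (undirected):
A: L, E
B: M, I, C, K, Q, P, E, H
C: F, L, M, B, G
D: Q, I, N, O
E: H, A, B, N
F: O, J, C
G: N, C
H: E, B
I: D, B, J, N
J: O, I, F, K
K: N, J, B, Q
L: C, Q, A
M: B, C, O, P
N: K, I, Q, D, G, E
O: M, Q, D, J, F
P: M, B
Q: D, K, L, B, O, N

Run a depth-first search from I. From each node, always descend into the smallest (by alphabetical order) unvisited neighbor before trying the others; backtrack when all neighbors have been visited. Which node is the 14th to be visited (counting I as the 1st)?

A

Visit I
I → B
B → C
C → F
F → J
J → K
K → N
N → D
D → O
O → M
M → P
O → Q
Q → L
L → A
A → E
E → H
N → G

Visit order: I, B, C, F, J, K, N, D, O, M, P, Q, L, A, E, H, G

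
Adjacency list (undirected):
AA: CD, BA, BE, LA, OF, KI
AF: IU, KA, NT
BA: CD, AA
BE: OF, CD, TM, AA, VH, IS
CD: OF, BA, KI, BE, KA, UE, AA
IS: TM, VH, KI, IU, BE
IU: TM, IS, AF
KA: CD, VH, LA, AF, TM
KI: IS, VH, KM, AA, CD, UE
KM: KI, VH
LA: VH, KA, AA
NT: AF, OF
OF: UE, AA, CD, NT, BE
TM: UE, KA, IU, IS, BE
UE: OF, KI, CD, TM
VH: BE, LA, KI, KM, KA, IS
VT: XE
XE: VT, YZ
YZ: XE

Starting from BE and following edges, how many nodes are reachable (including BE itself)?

16

BFS from BE visits: BE, VH, TM, OF, IS, CD, AA, LA, KM, KI, KA, UE, IU, NT, BA, AF
Reachable nodes: 16 of 19 total.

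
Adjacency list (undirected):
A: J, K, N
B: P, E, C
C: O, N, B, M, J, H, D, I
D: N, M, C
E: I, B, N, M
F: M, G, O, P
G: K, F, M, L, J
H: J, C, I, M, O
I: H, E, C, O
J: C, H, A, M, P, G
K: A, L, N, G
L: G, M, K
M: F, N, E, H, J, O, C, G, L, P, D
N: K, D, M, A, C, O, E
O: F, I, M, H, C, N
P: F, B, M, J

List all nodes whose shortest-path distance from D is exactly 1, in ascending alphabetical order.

C, M, N

Level 0: D
Level 1: C, M, N
Level 2: A, B, E, F, G, H, I, J, K, L, O, P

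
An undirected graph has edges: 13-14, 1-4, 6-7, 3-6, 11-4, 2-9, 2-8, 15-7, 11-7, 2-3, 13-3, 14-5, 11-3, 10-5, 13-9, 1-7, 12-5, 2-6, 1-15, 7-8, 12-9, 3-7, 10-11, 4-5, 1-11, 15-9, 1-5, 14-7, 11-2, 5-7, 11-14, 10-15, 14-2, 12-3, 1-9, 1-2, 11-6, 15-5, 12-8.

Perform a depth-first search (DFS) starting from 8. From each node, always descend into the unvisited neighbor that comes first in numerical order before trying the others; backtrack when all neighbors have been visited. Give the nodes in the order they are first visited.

8 -> 2 -> 1 -> 4 -> 5 -> 7 -> 3 -> 6 -> 11 -> 10 -> 15 -> 9 -> 12 -> 13 -> 14

Visit 8
8 → 2
2 → 1
1 → 4
4 → 5
5 → 7
7 → 3
3 → 6
6 → 11
11 → 10
10 → 15
15 → 9
9 → 12
9 → 13
13 → 14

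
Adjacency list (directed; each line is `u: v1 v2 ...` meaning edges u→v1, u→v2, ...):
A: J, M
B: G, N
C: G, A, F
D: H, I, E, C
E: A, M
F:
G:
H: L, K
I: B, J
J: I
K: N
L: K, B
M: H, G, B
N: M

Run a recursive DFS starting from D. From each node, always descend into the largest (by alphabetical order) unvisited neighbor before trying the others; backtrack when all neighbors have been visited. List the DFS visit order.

D, I, J, B, N, M, H, L, K, G, E, A, C, F

Visit D
D → I
I → J
I → B
B → N
N → M
M → H
H → L
L → K
M → G
D → E
E → A
D → C
C → F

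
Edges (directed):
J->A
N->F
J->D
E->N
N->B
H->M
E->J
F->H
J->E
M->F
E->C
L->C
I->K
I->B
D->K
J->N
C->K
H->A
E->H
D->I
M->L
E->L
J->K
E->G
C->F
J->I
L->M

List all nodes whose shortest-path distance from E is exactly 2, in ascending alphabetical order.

Level 0: E
Level 1: C, G, H, J, L, N
Level 2: A, B, D, F, I, K, M

A, B, D, F, I, K, M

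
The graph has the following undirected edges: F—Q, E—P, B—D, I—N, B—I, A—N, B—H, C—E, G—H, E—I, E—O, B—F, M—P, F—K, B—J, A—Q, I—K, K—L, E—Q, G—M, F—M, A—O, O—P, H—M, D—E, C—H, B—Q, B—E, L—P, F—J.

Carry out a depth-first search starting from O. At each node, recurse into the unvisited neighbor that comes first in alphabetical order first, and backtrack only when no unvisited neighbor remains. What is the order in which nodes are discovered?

O -> A -> N -> I -> B -> D -> E -> C -> H -> G -> M -> F -> J -> K -> L -> P -> Q

Visit O
O → A
A → N
N → I
I → B
B → D
D → E
E → C
C → H
H → G
G → M
M → F
F → J
F → K
K → L
L → P
F → Q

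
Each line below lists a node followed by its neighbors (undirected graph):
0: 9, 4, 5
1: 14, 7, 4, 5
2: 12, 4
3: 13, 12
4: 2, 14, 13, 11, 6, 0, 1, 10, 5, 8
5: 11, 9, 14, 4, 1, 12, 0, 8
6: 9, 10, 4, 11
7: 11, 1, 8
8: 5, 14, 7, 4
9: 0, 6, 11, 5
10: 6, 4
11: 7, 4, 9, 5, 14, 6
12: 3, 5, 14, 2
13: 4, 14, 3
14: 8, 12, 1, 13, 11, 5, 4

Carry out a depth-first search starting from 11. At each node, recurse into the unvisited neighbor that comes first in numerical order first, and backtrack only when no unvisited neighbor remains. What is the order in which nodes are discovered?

11 4 0 5 1 7 8 14 12 2 3 13 9 6 10

Visit 11
11 → 4
4 → 0
0 → 5
5 → 1
1 → 7
7 → 8
8 → 14
14 → 12
12 → 2
12 → 3
3 → 13
5 → 9
9 → 6
6 → 10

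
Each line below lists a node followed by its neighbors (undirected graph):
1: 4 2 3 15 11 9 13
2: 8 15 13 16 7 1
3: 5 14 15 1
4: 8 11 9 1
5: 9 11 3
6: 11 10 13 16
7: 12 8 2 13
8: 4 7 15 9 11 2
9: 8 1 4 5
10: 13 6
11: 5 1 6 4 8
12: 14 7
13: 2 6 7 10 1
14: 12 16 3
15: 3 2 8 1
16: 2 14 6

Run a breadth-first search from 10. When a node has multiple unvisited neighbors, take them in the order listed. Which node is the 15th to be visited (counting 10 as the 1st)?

Visit 10; enqueue 13, 6 → queue [13, 6]
Visit 13; enqueue 2, 7, 1 → queue [6, 2, 7, 1]
Visit 6; enqueue 11, 16 → queue [2, 7, 1, 11, 16]
Visit 2; enqueue 8, 15 → queue [7, 1, 11, 16, 8, 15]
Visit 7; enqueue 12 → queue [1, 11, 16, 8, 15, 12]
Visit 1; enqueue 4, 3, 9 → queue [11, 16, 8, 15, 12, 4, 3, 9]
Visit 11; enqueue 5 → queue [16, 8, 15, 12, 4, 3, 9, 5]
Visit 16; enqueue 14 → queue [8, 15, 12, 4, 3, 9, 5, 14]
Visit 8 → queue [15, 12, 4, 3, 9, 5, 14]
Visit 15 → queue [12, 4, 3, 9, 5, 14]
Visit 12 → queue [4, 3, 9, 5, 14]
Visit 4 → queue [3, 9, 5, 14]
Visit 3 → queue [9, 5, 14]
Visit 9 → queue [5, 14]
Visit 5 → queue [14]
Visit 14 → queue []

Visit order: 10, 13, 6, 2, 7, 1, 11, 16, 8, 15, 12, 4, 3, 9, 5, 14

5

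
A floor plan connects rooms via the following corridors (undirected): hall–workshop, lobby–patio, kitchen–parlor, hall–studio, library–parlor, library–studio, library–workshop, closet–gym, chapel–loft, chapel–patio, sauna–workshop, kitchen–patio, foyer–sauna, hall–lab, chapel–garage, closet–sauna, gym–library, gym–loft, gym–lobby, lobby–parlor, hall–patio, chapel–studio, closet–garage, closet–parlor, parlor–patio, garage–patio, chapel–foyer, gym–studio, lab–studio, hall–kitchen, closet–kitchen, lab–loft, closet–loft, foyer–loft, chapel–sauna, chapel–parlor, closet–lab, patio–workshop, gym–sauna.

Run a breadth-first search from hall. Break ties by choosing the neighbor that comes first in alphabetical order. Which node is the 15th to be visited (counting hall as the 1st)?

Visit hall; enqueue kitchen, lab, patio, studio, workshop → queue [kitchen, lab, patio, studio, workshop]
Visit kitchen; enqueue closet, parlor → queue [lab, patio, studio, workshop, closet, parlor]
Visit lab; enqueue loft → queue [patio, studio, workshop, closet, parlor, loft]
Visit patio; enqueue chapel, garage, lobby → queue [studio, workshop, closet, parlor, loft, chapel, garage, lobby]
Visit studio; enqueue gym, library → queue [workshop, closet, parlor, loft, chapel, garage, lobby, gym, library]
Visit workshop; enqueue sauna → queue [closet, parlor, loft, chapel, garage, lobby, gym, library, sauna]
Visit closet → queue [parlor, loft, chapel, garage, lobby, gym, library, sauna]
Visit parlor → queue [loft, chapel, garage, lobby, gym, library, sauna]
Visit loft; enqueue foyer → queue [chapel, garage, lobby, gym, library, sauna, foyer]
Visit chapel → queue [garage, lobby, gym, library, sauna, foyer]
Visit garage → queue [lobby, gym, library, sauna, foyer]
Visit lobby → queue [gym, library, sauna, foyer]
Visit gym → queue [library, sauna, foyer]
Visit library → queue [sauna, foyer]
Visit sauna → queue [foyer]
Visit foyer → queue []

Visit order: hall, kitchen, lab, patio, studio, workshop, closet, parlor, loft, chapel, garage, lobby, gym, library, sauna, foyer

sauna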